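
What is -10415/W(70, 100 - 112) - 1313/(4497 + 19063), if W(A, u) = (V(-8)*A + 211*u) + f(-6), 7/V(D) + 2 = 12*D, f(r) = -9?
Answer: 6369329/1578520 ≈ 4.0350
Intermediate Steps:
V(D) = 7/(-2 + 12*D)
W(A, u) = -9 + 211*u - A/14 (W(A, u) = ((7/(2*(-1 + 6*(-8))))*A + 211*u) - 9 = ((7/(2*(-1 - 48)))*A + 211*u) - 9 = (((7/2)/(-49))*A + 211*u) - 9 = (((7/2)*(-1/49))*A + 211*u) - 9 = (-A/14 + 211*u) - 9 = (211*u - A/14) - 9 = -9 + 211*u - A/14)
-10415/W(70, 100 - 112) - 1313/(4497 + 19063) = -10415/(-9 + 211*(100 - 112) - 1/14*70) - 1313/(4497 + 19063) = -10415/(-9 + 211*(-12) - 5) - 1313/23560 = -10415/(-9 - 2532 - 5) - 1313*1/23560 = -10415/(-2546) - 1313/23560 = -10415*(-1/2546) - 1313/23560 = 10415/2546 - 1313/23560 = 6369329/1578520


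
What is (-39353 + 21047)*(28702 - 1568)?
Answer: -496715004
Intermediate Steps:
(-39353 + 21047)*(28702 - 1568) = -18306*27134 = -496715004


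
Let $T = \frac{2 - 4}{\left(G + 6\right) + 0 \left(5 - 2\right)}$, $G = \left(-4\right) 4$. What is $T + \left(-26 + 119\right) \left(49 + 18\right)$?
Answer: $\frac{31156}{5} \approx 6231.2$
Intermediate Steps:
$G = -16$
$T = \frac{1}{5}$ ($T = \frac{2 - 4}{\left(-16 + 6\right) + 0 \left(5 - 2\right)} = - \frac{2}{-10 + 0 \cdot 3} = - \frac{2}{-10 + 0} = - \frac{2}{-10} = \left(-2\right) \left(- \frac{1}{10}\right) = \frac{1}{5} \approx 0.2$)
$T + \left(-26 + 119\right) \left(49 + 18\right) = \frac{1}{5} + \left(-26 + 119\right) \left(49 + 18\right) = \frac{1}{5} + 93 \cdot 67 = \frac{1}{5} + 6231 = \frac{31156}{5}$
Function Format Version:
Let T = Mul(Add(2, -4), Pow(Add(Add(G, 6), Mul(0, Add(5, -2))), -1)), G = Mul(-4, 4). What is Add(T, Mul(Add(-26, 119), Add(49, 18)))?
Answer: Rational(31156, 5) ≈ 6231.2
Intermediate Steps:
G = -16
T = Rational(1, 5) (T = Mul(Add(2, -4), Pow(Add(Add(-16, 6), Mul(0, Add(5, -2))), -1)) = Mul(-2, Pow(Add(-10, Mul(0, 3)), -1)) = Mul(-2, Pow(Add(-10, 0), -1)) = Mul(-2, Pow(-10, -1)) = Mul(-2, Rational(-1, 10)) = Rational(1, 5) ≈ 0.20000)
Add(T, Mul(Add(-26, 119), Add(49, 18))) = Add(Rational(1, 5), Mul(Add(-26, 119), Add(49, 18))) = Add(Rational(1, 5), Mul(93, 67)) = Add(Rational(1, 5), 6231) = Rational(31156, 5)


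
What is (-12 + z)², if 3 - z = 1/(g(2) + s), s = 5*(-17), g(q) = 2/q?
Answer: 570025/7056 ≈ 80.786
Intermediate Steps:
s = -85
z = 253/84 (z = 3 - 1/(2/2 - 85) = 3 - 1/(2*(½) - 85) = 3 - 1/(1 - 85) = 3 - 1/(-84) = 3 - 1*(-1/84) = 3 + 1/84 = 253/84 ≈ 3.0119)
(-12 + z)² = (-12 + 253/84)² = (-755/84)² = 570025/7056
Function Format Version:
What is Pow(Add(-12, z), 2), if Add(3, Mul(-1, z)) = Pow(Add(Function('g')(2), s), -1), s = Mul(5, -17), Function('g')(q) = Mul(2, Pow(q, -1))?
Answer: Rational(570025, 7056) ≈ 80.786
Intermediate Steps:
s = -85
z = Rational(253, 84) (z = Add(3, Mul(-1, Pow(Add(Mul(2, Pow(2, -1)), -85), -1))) = Add(3, Mul(-1, Pow(Add(Mul(2, Rational(1, 2)), -85), -1))) = Add(3, Mul(-1, Pow(Add(1, -85), -1))) = Add(3, Mul(-1, Pow(-84, -1))) = Add(3, Mul(-1, Rational(-1, 84))) = Add(3, Rational(1, 84)) = Rational(253, 84) ≈ 3.0119)
Pow(Add(-12, z), 2) = Pow(Add(-12, Rational(253, 84)), 2) = Pow(Rational(-755, 84), 2) = Rational(570025, 7056)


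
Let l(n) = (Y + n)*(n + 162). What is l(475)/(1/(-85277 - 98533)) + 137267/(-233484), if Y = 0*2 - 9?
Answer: -12739477292358947/233484 ≈ -5.4563e+10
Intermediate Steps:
Y = -9 (Y = 0 - 9 = -9)
l(n) = (-9 + n)*(162 + n) (l(n) = (-9 + n)*(n + 162) = (-9 + n)*(162 + n))
l(475)/(1/(-85277 - 98533)) + 137267/(-233484) = (-1458 + 475**2 + 153*475)/(1/(-85277 - 98533)) + 137267/(-233484) = (-1458 + 225625 + 72675)/(1/(-183810)) + 137267*(-1/233484) = 296842/(-1/183810) - 137267/233484 = 296842*(-183810) - 137267/233484 = -54562528020 - 137267/233484 = -12739477292358947/233484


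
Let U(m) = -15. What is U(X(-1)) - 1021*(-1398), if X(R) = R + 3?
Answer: 1427343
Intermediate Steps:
X(R) = 3 + R
U(X(-1)) - 1021*(-1398) = -15 - 1021*(-1398) = -15 + 1427358 = 1427343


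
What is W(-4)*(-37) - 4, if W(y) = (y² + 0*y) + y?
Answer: -448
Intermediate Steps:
W(y) = y + y² (W(y) = (y² + 0) + y = y² + y = y + y²)
W(-4)*(-37) - 4 = -4*(1 - 4)*(-37) - 4 = -4*(-3)*(-37) - 4 = 12*(-37) - 4 = -444 - 4 = -448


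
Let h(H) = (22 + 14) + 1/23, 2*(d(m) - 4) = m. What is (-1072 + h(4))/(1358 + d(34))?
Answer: -23827/31717 ≈ -0.75124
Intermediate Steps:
d(m) = 4 + m/2
h(H) = 829/23 (h(H) = 36 + 1/23 = 829/23)
(-1072 + h(4))/(1358 + d(34)) = (-1072 + 829/23)/(1358 + (4 + (½)*34)) = -23827/(23*(1358 + (4 + 17))) = -23827/(23*(1358 + 21)) = -23827/23/1379 = -23827/23*1/1379 = -23827/31717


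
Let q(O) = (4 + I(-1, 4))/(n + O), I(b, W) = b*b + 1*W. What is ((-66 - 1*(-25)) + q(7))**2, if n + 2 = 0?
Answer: 38416/25 ≈ 1536.6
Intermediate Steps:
n = -2 (n = -2 + 0 = -2)
I(b, W) = W + b**2 (I(b, W) = b**2 + W = W + b**2)
q(O) = 9/(-2 + O) (q(O) = (4 + (4 + (-1)**2))/(-2 + O) = (4 + (4 + 1))/(-2 + O) = (4 + 5)/(-2 + O) = 9/(-2 + O))
((-66 - 1*(-25)) + q(7))**2 = ((-66 - 1*(-25)) + 9/(-2 + 7))**2 = ((-66 + 25) + 9/5)**2 = (-41 + 9*(1/5))**2 = (-41 + 9/5)**2 = (-196/5)**2 = 38416/25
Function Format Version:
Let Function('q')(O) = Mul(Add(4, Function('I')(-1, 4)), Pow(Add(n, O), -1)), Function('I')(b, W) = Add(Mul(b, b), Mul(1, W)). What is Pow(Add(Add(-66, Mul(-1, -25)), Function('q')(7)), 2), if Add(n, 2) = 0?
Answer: Rational(38416, 25) ≈ 1536.6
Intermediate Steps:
n = -2 (n = Add(-2, 0) = -2)
Function('I')(b, W) = Add(W, Pow(b, 2)) (Function('I')(b, W) = Add(Pow(b, 2), W) = Add(W, Pow(b, 2)))
Function('q')(O) = Mul(9, Pow(Add(-2, O), -1)) (Function('q')(O) = Mul(Add(4, Add(4, Pow(-1, 2))), Pow(Add(-2, O), -1)) = Mul(Add(4, Add(4, 1)), Pow(Add(-2, O), -1)) = Mul(Add(4, 5), Pow(Add(-2, O), -1)) = Mul(9, Pow(Add(-2, O), -1)))
Pow(Add(Add(-66, Mul(-1, -25)), Function('q')(7)), 2) = Pow(Add(Add(-66, Mul(-1, -25)), Mul(9, Pow(Add(-2, 7), -1))), 2) = Pow(Add(Add(-66, 25), Mul(9, Pow(5, -1))), 2) = Pow(Add(-41, Mul(9, Rational(1, 5))), 2) = Pow(Add(-41, Rational(9, 5)), 2) = Pow(Rational(-196, 5), 2) = Rational(38416, 25)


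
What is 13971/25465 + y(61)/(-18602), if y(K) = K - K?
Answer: 13971/25465 ≈ 0.54864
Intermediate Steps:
y(K) = 0
13971/25465 + y(61)/(-18602) = 13971/25465 + 0/(-18602) = 13971*(1/25465) + 0*(-1/18602) = 13971/25465 + 0 = 13971/25465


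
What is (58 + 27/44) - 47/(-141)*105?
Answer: 4119/44 ≈ 93.614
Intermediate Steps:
(58 + 27/44) - 47/(-141)*105 = (58 + 27*(1/44)) - 47*(-1/141)*105 = (58 + 27/44) + (⅓)*105 = 2579/44 + 35 = 4119/44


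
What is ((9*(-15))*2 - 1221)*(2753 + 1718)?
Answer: -6666261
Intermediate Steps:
((9*(-15))*2 - 1221)*(2753 + 1718) = (-135*2 - 1221)*4471 = (-270 - 1221)*4471 = -1491*4471 = -6666261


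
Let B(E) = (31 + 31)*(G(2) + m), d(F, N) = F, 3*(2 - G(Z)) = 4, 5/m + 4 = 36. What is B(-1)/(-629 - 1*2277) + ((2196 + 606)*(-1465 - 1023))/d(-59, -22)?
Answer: 972423150997/8229792 ≈ 1.1816e+5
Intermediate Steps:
m = 5/32 (m = 5/(-4 + 36) = 5/32 ≈ 0.15625)
G(Z) = 2/3 (G(Z) = 2 - 1/3*4 = 2 - 4/3 = 2/3)
B(E) = 2449/48 (B(E) = (31 + 31)*(2/3 + 5/32) = 62*(79/96) = 2449/48)
B(-1)/(-629 - 1*2277) + ((2196 + 606)*(-1465 - 1023))/d(-59, -22) = 2449/(48*(-629 - 1*2277)) + ((2196 + 606)*(-1465 - 1023))/(-59) = 2449/(48*(-629 - 2277)) + (2802*(-2488))*(-1/59) = (2449/48)/(-2906) - 6971376*(-1/59) = (2449/48)*(-1/2906) + 6971376/59 = -2449/139488 + 6971376/59 = 972423150997/8229792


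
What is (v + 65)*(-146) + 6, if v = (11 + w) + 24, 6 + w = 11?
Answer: -15324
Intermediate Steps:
w = 5 (w = -6 + 11 = 5)
v = 40 (v = (11 + 5) + 24 = 16 + 24 = 40)
(v + 65)*(-146) + 6 = (40 + 65)*(-146) + 6 = 105*(-146) + 6 = -15330 + 6 = -15324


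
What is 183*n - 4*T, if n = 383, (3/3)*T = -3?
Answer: 70101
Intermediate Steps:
T = -3
183*n - 4*T = 183*383 - 4*(-3) = 70089 + 12 = 70101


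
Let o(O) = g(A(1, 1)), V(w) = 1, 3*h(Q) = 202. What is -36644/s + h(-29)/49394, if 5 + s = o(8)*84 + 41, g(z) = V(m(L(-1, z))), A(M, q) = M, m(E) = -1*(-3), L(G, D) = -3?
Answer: -75416069/246970 ≈ -305.37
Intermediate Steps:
h(Q) = 202/3 (h(Q) = (⅓)*202 = 202/3)
m(E) = 3
g(z) = 1
o(O) = 1
s = 120 (s = -5 + (1*84 + 41) = -5 + (84 + 41) = -5 + 125 = 120)
-36644/s + h(-29)/49394 = -36644/120 + (202/3)/49394 = -36644*1/120 + (202/3)*(1/49394) = -9161/30 + 101/74091 = -75416069/246970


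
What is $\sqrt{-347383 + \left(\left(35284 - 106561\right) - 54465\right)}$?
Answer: $25 i \sqrt{757} \approx 687.84 i$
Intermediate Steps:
$\sqrt{-347383 + \left(\left(35284 - 106561\right) - 54465\right)} = \sqrt{-347383 - 125742} = \sqrt{-473125} = 25 i \sqrt{757}$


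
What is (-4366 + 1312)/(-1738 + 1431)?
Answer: 3054/307 ≈ 9.9479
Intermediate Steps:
(-4366 + 1312)/(-1738 + 1431) = -3054/(-307) = -3054*(-1/307) = 3054/307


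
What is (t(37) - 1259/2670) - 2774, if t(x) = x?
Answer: -7309049/2670 ≈ -2737.5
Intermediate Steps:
(t(37) - 1259/2670) - 2774 = (37 - 1259/2670) - 2774 = 97531/2670 - 2774 = -7309049/2670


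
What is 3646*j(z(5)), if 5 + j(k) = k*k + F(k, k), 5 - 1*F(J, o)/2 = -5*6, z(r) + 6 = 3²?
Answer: 269804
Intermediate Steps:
z(r) = 3 (z(r) = -6 + 3² = -6 + 9 = 3)
F(J, o) = 70 (F(J, o) = 10 - (-10)*6 = 10 - 2*(-30) = 10 + 60 = 70)
j(k) = 65 + k² (j(k) = -5 + (k*k + 70) = -5 + (k² + 70) = -5 + (70 + k²) = 65 + k²)
3646*j(z(5)) = 3646*(65 + 3²) = 3646*(65 + 9) = 3646*74 = 269804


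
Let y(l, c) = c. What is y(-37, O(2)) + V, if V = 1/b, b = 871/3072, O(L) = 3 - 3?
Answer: 3072/871 ≈ 3.5270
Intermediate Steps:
O(L) = 0
b = 871/3072 (b = 871*(1/3072) = 871/3072 ≈ 0.28353)
V = 3072/871 (V = 1/(871/3072) = 3072/871 ≈ 3.5270)
y(-37, O(2)) + V = 0 + 3072/871 = 3072/871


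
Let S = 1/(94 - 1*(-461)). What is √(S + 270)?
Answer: √83167305/555 ≈ 16.432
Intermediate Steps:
S = 1/555 (S = 1/(94 + 461) = 1/555 ≈ 0.0018018)
√(S + 270) = √(1/555 + 270) = √(149851/555) = √83167305/555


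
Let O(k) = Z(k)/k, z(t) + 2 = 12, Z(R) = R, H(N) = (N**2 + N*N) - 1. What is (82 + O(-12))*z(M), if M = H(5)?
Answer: 830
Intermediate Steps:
H(N) = -1 + 2*N**2 (H(N) = (N**2 + N**2) - 1 = 2*N**2 - 1 = -1 + 2*N**2)
M = 49 (M = -1 + 2*5**2 = -1 + 2*25 = -1 + 50 = 49)
z(t) = 10 (z(t) = -2 + 12 = 10)
O(k) = 1 (O(k) = k/k = 1)
(82 + O(-12))*z(M) = (82 + 1)*10 = 83*10 = 830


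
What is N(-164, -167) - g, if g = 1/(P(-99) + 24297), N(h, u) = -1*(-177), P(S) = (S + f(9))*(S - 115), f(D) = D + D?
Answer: 7368686/41631 ≈ 177.00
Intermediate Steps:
f(D) = 2*D
P(S) = (-115 + S)*(18 + S) (P(S) = (S + 2*9)*(S - 115) = (S + 18)*(-115 + S) = (18 + S)*(-115 + S) = (-115 + S)*(18 + S))
N(h, u) = 177
g = 1/41631 (g = 1/((-2070 + (-99)**2 - 97*(-99)) + 24297) = 1/((-2070 + 9801 + 9603) + 24297) = 1/(17334 + 24297) = 1/41631 ≈ 2.4021e-5)
N(-164, -167) - g = 177 - 1*1/41631 = 177 - 1/41631 = 7368686/41631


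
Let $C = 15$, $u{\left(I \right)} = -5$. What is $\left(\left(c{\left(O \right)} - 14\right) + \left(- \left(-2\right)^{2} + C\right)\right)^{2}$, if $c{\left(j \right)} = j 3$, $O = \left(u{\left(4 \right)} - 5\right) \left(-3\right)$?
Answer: $7569$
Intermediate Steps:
$O = 30$ ($O = \left(-5 - 5\right) \left(-3\right) = \left(-10\right) \left(-3\right) = 30$)
$c{\left(j \right)} = 3 j$
$\left(\left(c{\left(O \right)} - 14\right) + \left(- \left(-2\right)^{2} + C\right)\right)^{2} = \left(\left(3 \cdot 30 - 14\right) + \left(- \left(-2\right)^{2} + 15\right)\right)^{2} = \left(\left(90 - 14\right) + \left(\left(-1\right) 4 + 15\right)\right)^{2} = \left(76 + \left(-4 + 15\right)\right)^{2} = \left(76 + 11\right)^{2} = 87^{2} = 7569$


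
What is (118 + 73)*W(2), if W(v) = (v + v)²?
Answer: 3056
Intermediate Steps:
W(v) = 4*v² (W(v) = (2*v)² = 4*v²)
(118 + 73)*W(2) = (118 + 73)*(4*2²) = 191*(4*4) = 191*16 = 3056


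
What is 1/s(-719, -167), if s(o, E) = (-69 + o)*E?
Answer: 1/131596 ≈ 7.5990e-6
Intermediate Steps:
s(o, E) = E*(-69 + o)
1/s(-719, -167) = 1/(-167*(-69 - 719)) = 1/(-167*(-788)) = 1/131596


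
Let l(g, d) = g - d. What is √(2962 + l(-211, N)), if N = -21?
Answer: 6*√77 ≈ 52.650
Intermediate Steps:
√(2962 + l(-211, N)) = √(2962 + (-211 - 1*(-21))) = √(2962 + (-211 + 21)) = √(2962 - 190) = √2772 = 6*√77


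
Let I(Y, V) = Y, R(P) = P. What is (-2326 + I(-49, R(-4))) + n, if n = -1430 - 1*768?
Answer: -4573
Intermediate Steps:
n = -2198 (n = -1430 - 768 = -2198)
(-2326 + I(-49, R(-4))) + n = (-2326 - 49) - 2198 = -2375 - 2198 = -4573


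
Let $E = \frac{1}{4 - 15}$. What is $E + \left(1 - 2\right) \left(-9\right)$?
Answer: $\frac{98}{11} \approx 8.9091$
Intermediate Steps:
$E = - \frac{1}{11}$ ($E = \frac{1}{-11} = - \frac{1}{11} \approx -0.090909$)
$E + \left(1 - 2\right) \left(-9\right) = - \frac{1}{11} + \left(1 - 2\right) \left(-9\right) = - \frac{1}{11} - -9 = - \frac{1}{11} + 9 = \frac{98}{11}$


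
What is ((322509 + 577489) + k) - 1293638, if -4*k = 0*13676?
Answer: -393640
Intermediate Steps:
k = 0 (k = -0*13676 = -¼*0 = 0)
((322509 + 577489) + k) - 1293638 = ((322509 + 577489) + 0) - 1293638 = (899998 + 0) - 1293638 = 899998 - 1293638 = -393640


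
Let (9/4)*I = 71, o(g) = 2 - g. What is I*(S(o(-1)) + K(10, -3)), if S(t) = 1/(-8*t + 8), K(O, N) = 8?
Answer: 9017/36 ≈ 250.47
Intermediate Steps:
I = 284/9 (I = (4/9)*71 = 284/9 ≈ 31.556)
S(t) = 1/(8 - 8*t)
I*(S(o(-1)) + K(10, -3)) = 284*(-1/(-8 + 8*(2 - 1*(-1))) + 8)/9 = 284*(-1/(-8 + 8*(2 + 1)) + 8)/9 = 284*(-1/(-8 + 8*3) + 8)/9 = 284*(-1/(-8 + 24) + 8)/9 = 284*(-1/16 + 8)/9 = (284/9)*(127/16) = 9017/36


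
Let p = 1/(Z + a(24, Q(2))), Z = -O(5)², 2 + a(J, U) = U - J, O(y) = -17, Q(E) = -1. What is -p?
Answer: 1/316 ≈ 0.0031646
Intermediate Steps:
a(J, U) = -2 + U - J (a(J, U) = -2 + (U - J) = -2 + U - J)
Z = -289 (Z = -1*(-17)² = -1*289 = -289)
p = -1/316 (p = 1/(-289 + (-2 - 1 - 1*24)) = 1/(-289 + (-2 - 1 - 24)) = 1/(-289 - 27) = 1/(-316) = -1/316 ≈ -0.0031646)
-p = -1*(-1/316) = 1/316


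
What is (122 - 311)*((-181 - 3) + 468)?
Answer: -53676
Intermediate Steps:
(122 - 311)*((-181 - 3) + 468) = -189*(-184 + 468) = -189*284 = -53676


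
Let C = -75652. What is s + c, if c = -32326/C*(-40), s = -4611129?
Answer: -87210606037/18913 ≈ -4.6111e+6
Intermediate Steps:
c = -323260/18913 (c = -32326/(-75652)*(-40) = -32326*(-1/75652)*(-40) = (16163/37826)*(-40) = -323260/18913 ≈ -17.092)
s + c = -4611129 - 323260/18913 = -87210606037/18913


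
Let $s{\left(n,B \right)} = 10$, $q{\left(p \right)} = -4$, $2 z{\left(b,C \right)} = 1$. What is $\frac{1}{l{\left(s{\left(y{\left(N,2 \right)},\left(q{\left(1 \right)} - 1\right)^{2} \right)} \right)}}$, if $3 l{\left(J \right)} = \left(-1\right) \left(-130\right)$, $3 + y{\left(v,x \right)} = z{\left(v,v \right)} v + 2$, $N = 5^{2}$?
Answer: $\frac{3}{130} \approx 0.023077$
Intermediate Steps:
$z{\left(b,C \right)} = \frac{1}{2}$ ($z{\left(b,C \right)} = \frac{1}{2} \cdot 1 = \frac{1}{2}$)
$N = 25$
$y{\left(v,x \right)} = -1 + \frac{v}{2}$ ($y{\left(v,x \right)} = -3 + \left(\frac{v}{2} + 2\right) = -3 + \left(2 + \frac{v}{2}\right) = -1 + \frac{v}{2}$)
$l{\left(J \right)} = \frac{130}{3}$ ($l{\left(J \right)} = \frac{\left(-1\right) \left(-130\right)}{3} = \frac{1}{3} \cdot 130 = \frac{130}{3}$)
$\frac{1}{l{\left(s{\left(y{\left(N,2 \right)},\left(q{\left(1 \right)} - 1\right)^{2} \right)} \right)}} = \frac{1}{\frac{130}{3}} = \frac{3}{130}$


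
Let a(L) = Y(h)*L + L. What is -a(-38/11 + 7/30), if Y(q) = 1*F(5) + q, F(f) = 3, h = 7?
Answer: 1063/30 ≈ 35.433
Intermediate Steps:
Y(q) = 3 + q (Y(q) = 1*3 + q = 3 + q)
a(L) = 11*L (a(L) = (3 + 7)*L + L = 10*L + L = 11*L)
-a(-38/11 + 7/30) = -11*(-38/11 + 7/30) = -11*(-1063)/330 = -1*(-1063/30) = 1063/30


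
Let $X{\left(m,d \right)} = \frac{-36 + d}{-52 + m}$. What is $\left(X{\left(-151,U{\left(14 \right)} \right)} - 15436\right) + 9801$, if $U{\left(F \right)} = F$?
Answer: $- \frac{1143883}{203} \approx -5634.9$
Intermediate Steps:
$X{\left(m,d \right)} = \frac{-36 + d}{-52 + m}$
$\left(X{\left(-151,U{\left(14 \right)} \right)} - 15436\right) + 9801 = \left(\frac{-36 + 14}{-52 - 151} - 15436\right) + 9801 = \left(\frac{1}{-203} \left(-22\right) - 15436\right) + 9801 = \left(\left(- \frac{1}{203}\right) \left(-22\right) - 15436\right) + 9801 = \left(\frac{22}{203} - 15436\right) + 9801 = - \frac{3133486}{203} + 9801 = - \frac{1143883}{203}$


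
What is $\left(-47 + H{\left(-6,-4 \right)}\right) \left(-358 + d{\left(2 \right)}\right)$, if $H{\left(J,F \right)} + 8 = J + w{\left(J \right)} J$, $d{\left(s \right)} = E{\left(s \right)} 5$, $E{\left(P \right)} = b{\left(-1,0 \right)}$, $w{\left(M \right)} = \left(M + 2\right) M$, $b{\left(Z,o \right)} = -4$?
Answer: $77490$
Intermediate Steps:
$w{\left(M \right)} = M \left(2 + M\right)$ ($w{\left(M \right)} = \left(2 + M\right) M = M \left(2 + M\right)$)
$E{\left(P \right)} = -4$
$d{\left(s \right)} = -20$ ($d{\left(s \right)} = \left(-4\right) 5 = -20$)
$H{\left(J,F \right)} = -8 + J + J^{2} \left(2 + J\right)$ ($H{\left(J,F \right)} = -8 + \left(J + J \left(2 + J\right) J\right) = -8 + \left(J + J^{2} \left(2 + J\right)\right) = -8 + J + J^{2} \left(2 + J\right)$)
$\left(-47 + H{\left(-6,-4 \right)}\right) \left(-358 + d{\left(2 \right)}\right) = \left(-47 - \left(14 - \left(-6\right)^{2} \left(2 - 6\right)\right)\right) \left(-358 - 20\right) = \left(-47 - 158\right) \left(-378\right) = \left(-205\right) \left(-378\right) = 77490$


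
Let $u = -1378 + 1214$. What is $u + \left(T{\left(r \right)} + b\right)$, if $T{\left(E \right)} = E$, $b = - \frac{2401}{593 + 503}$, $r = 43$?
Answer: $- \frac{135017}{1096} \approx -123.19$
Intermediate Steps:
$u = -164$
$b = - \frac{2401}{1096} \approx -2.1907$
$u + \left(T{\left(r \right)} + b\right) = -164 + \left(43 - \frac{2401}{1096}\right) = -164 + \frac{44727}{1096} = - \frac{135017}{1096}$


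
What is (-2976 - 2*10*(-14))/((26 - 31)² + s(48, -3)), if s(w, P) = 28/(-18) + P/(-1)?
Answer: -12132/119 ≈ -101.95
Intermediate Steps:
s(w, P) = -14/9 - P (s(w, P) = 28*(-1/18) + P*(-1) = -14/9 - P)
(-2976 - 2*10*(-14))/((26 - 31)² + s(48, -3)) = (-2976 - 2*10*(-14))/((26 - 31)² + (-14/9 - 1*(-3))) = (-2976 - 20*(-14))/((-5)² + (-14/9 + 3)) = (-2976 + 280)/(25 + 13/9) = -2696/238/9 = -2696*9/238 = -12132/119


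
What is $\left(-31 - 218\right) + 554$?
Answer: $305$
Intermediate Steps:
$\left(-31 - 218\right) + 554 = -249 + 554 = 305$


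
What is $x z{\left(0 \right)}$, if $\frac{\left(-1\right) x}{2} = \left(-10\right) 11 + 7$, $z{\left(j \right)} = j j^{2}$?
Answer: $0$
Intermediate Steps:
$z{\left(j \right)} = j^{3}$
$x = 206$ ($x = - 2 \left(\left(-10\right) 11 + 7\right) = - 2 \left(-110 + 7\right) = \left(-2\right) \left(-103\right) = 206$)
$x z{\left(0 \right)} = 206 \cdot 0^{3} = 206 \cdot 0 = 0$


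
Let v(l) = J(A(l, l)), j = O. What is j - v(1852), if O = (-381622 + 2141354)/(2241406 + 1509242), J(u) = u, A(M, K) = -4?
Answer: 4190581/937662 ≈ 4.4692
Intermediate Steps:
O = 439933/937662 (O = 1759732/3750648 = 1759732*(1/3750648) = 439933/937662 ≈ 0.46918)
j = 439933/937662 ≈ 0.46918
v(l) = -4
j - v(1852) = 439933/937662 - 1*(-4) = 439933/937662 + 4 = 4190581/937662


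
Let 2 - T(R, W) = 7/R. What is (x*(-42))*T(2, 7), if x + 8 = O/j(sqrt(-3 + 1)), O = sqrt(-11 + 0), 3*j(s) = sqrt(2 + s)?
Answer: -504 + 189*I*sqrt(11)/sqrt(2 + I*sqrt(2)) ≈ -382.68 + 381.7*I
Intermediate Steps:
j(s) = sqrt(2 + s)/3
T(R, W) = 2 - 7/R
O = I*sqrt(11) (O = sqrt(-11) = I*sqrt(11) ≈ 3.3166*I)
x = -8 + 3*I*sqrt(11)/sqrt(2 + I*sqrt(2)) (x = -8 + (I*sqrt(11))/((sqrt(2 + sqrt(-3 + 1))/3)) = -8 + (I*sqrt(11))/((sqrt(2 + sqrt(-2))/3)) = -8 + (I*sqrt(11))/((sqrt(2 + I*sqrt(2))/3)) = -8 + (I*sqrt(11))*(3/sqrt(2 + I*sqrt(2))) = -8 + 3*I*sqrt(11)/sqrt(2 + I*sqrt(2)) ≈ -6.0743 + 6.0587*I)
(x*(-42))*T(2, 7) = ((-8 + 3*I*sqrt(11)/sqrt(2 + I*sqrt(2)))*(-42))*(2 - 7/2) = (336 - 126*I*sqrt(11)/sqrt(2 + I*sqrt(2)))*(2 - 7*1/2) = (336 - 126*I*sqrt(11)/sqrt(2 + I*sqrt(2)))*(2 - 7/2) = (336 - 126*I*sqrt(11)/sqrt(2 + I*sqrt(2)))*(-3/2) = -504 + 189*I*sqrt(11)/sqrt(2 + I*sqrt(2))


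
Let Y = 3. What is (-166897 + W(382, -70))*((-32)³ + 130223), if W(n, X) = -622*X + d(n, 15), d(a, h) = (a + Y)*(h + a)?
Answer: 2873753040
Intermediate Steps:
d(a, h) = (3 + a)*(a + h) (d(a, h) = (a + 3)*(h + a) = (3 + a)*(a + h))
W(n, X) = 45 + n² - 622*X + 18*n (W(n, X) = -622*X + (n² + 3*n + 3*15 + n*15) = -622*X + (n² + 3*n + 45 + 15*n) = -622*X + (45 + n² + 18*n) = 45 + n² - 622*X + 18*n)
(-166897 + W(382, -70))*((-32)³ + 130223) = (-166897 + (45 + 382² - 622*(-70) + 18*382))*((-32)³ + 130223) = (-166897 + (45 + 145924 + 43540 + 6876))*(-32768 + 130223) = (-166897 + 196385)*97455 = 29488*97455 = 2873753040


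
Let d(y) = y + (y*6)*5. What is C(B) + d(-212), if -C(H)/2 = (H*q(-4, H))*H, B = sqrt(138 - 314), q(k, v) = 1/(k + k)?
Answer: -6616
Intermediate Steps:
q(k, v) = 1/(2*k)
d(y) = 31*y (d(y) = y + (6*y)*5 = y + 30*y = 31*y)
B = 4*I*sqrt(11) (B = sqrt(-176) = 4*I*sqrt(11) ≈ 13.266*I)
C(H) = H**2/4 (C(H) = -2*H*((1/2)/(-4))*H = -2*H*((1/2)*(-1/4))*H = -2*H*(-1/8)*H = -2*(-H/8)*H = -(-1)*H**2/4 = H**2/4)
C(B) + d(-212) = (4*I*sqrt(11))**2/4 + 31*(-212) = (1/4)*(-176) - 6572 = -44 - 6572 = -6616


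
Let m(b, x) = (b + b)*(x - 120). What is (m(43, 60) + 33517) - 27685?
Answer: 672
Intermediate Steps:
m(b, x) = 2*b*(-120 + x) (m(b, x) = (2*b)*(-120 + x) = 2*b*(-120 + x))
(m(43, 60) + 33517) - 27685 = (2*43*(-120 + 60) + 33517) - 27685 = (2*43*(-60) + 33517) - 27685 = (-5160 + 33517) - 27685 = 28357 - 27685 = 672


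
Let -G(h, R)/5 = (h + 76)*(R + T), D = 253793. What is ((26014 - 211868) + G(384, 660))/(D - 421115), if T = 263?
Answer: 1154377/83661 ≈ 13.798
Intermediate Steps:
G(h, R) = -5*(76 + h)*(263 + R) (G(h, R) = -5*(h + 76)*(R + 263) = -5*(76 + h)*(263 + R))
((26014 - 211868) + G(384, 660))/(D - 421115) = ((26014 - 211868) + (-99940 - 1315*384 - 380*660 - 5*660*384))/(253793 - 421115) = (-185854 + (-99940 - 504960 - 250800 - 1267200))/(-167322) = (-185854 - 2122900)*(-1/167322) = -2308754*(-1/167322) = 1154377/83661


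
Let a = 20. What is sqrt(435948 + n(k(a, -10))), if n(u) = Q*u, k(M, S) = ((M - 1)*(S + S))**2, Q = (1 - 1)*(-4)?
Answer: 2*sqrt(108987) ≈ 660.26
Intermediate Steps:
Q = 0 (Q = 0*(-4) = 0)
k(M, S) = 4*S**2*(-1 + M)**2 (k(M, S) = ((-1 + M)*(2*S))**2 = (2*S*(-1 + M))**2 = 4*S**2*(-1 + M)**2)
n(u) = 0 (n(u) = 0*u = 0)
sqrt(435948 + n(k(a, -10))) = sqrt(435948 + 0) = sqrt(435948) = 2*sqrt(108987)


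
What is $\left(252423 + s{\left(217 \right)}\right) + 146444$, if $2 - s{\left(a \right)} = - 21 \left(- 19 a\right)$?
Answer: $312286$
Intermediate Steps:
$s{\left(a \right)} = 2 - 399 a$ ($s{\left(a \right)} = 2 - - 21 \left(- 19 a\right) = 2 - 399 a$)
$\left(252423 + s{\left(217 \right)}\right) + 146444 = \left(252423 + \left(2 - 86583\right)\right) + 146444 = \left(252423 - 86581\right) + 146444 = 165842 + 146444 = 312286$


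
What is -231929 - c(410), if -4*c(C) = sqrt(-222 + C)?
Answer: -231929 + sqrt(47)/2 ≈ -2.3193e+5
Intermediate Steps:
c(C) = -sqrt(-222 + C)/4
-231929 - c(410) = -231929 - (-1)*sqrt(-222 + 410)/4 = -231929 - (-1)*sqrt(188)/4 = -231929 - (-1)*2*sqrt(47)/4 = -231929 - (-1)*sqrt(47)/2 = -231929 + sqrt(47)/2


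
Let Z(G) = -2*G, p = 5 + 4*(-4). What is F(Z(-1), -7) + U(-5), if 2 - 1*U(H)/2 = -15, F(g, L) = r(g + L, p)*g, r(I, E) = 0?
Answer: 34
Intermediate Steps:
p = -11 (p = 5 - 16 = -11)
F(g, L) = 0 (F(g, L) = 0*g = 0)
U(H) = 34 (U(H) = 4 - 2*(-15) = 4 + 30 = 34)
F(Z(-1), -7) + U(-5) = 0 + 34 = 34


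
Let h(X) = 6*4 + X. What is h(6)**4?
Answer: 810000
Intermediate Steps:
h(X) = 24 + X
h(6)**4 = (24 + 6)**4 = 30**4 = 810000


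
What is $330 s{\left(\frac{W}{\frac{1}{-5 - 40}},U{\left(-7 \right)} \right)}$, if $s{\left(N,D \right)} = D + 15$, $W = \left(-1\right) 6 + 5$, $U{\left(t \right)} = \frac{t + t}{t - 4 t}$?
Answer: $4730$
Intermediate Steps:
$U{\left(t \right)} = - \frac{2}{3}$ ($U{\left(t \right)} = \frac{2 t}{\left(-3\right) t} = 2 t \left(- \frac{1}{3 t}\right) = - \frac{2}{3}$)
$W = -1$ ($W = -6 + 5 = -1$)
$s{\left(N,D \right)} = 15 + D$
$330 s{\left(\frac{W}{\frac{1}{-5 - 40}},U{\left(-7 \right)} \right)} = 330 \left(15 - \frac{2}{3}\right) = 330 \cdot \frac{43}{3} = 4730$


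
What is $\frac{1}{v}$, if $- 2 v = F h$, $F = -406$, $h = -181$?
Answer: $- \frac{1}{36743} \approx -2.7216 \cdot 10^{-5}$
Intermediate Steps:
$v = -36743$ ($v = - \frac{\left(-406\right) \left(-181\right)}{2} = \left(- \frac{1}{2}\right) 73486 = -36743$)
$\frac{1}{v} = \frac{1}{-36743} = - \frac{1}{36743}$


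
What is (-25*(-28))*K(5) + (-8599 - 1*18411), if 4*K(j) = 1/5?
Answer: -26975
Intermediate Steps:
K(j) = 1/20 (K(j) = (¼)/5 = (¼)*(⅕) = 1/20)
(-25*(-28))*K(5) + (-8599 - 1*18411) = -25*(-28)*(1/20) + (-8599 - 1*18411) = 700*(1/20) + (-8599 - 18411) = 35 - 27010 = -26975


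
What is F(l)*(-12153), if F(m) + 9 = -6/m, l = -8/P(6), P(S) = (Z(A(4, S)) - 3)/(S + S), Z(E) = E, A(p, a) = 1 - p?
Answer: 911475/8 ≈ 1.1393e+5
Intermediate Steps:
P(S) = -3/S (P(S) = ((1 - 1*4) - 3)/(S + S) = ((1 - 4) - 3)/((2*S)) = (-3 - 3)*(1/(2*S)) = -3/S)
l = 16 (l = -8/((-3/6)) = -8/((-3*⅙)) = -8/(-½) = -8*(-2) = 16)
F(m) = -9 - 6/m
F(l)*(-12153) = (-9 - 6/16)*(-12153) = (-9 - 6*1/16)*(-12153) = (-9 - 3/8)*(-12153) = -75/8*(-12153) = 911475/8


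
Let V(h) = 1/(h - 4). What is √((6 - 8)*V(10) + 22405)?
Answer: √201642/3 ≈ 149.68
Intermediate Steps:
V(h) = 1/(-4 + h)
√((6 - 8)*V(10) + 22405) = √((6 - 8)/(-4 + 10) + 22405) = √(-2/6 + 22405) = √(-2*⅙ + 22405) = √(-⅓ + 22405) = √(67214/3) = √201642/3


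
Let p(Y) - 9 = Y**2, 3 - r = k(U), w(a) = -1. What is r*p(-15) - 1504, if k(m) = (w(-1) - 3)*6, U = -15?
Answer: 4814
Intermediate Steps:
k(m) = -24 (k(m) = (-1 - 3)*6 = -4*6 = -24)
r = 27 (r = 3 - 1*(-24) = 3 + 24 = 27)
p(Y) = 9 + Y**2
r*p(-15) - 1504 = 27*(9 + (-15)**2) - 1504 = 27*(9 + 225) - 1504 = 27*234 - 1504 = 6318 - 1504 = 4814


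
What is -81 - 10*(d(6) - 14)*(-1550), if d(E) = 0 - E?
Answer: -310081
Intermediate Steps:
d(E) = -E
-81 - 10*(d(6) - 14)*(-1550) = -81 - 10*(-1*6 - 14)*(-1550) = -81 - 10*(-6 - 14)*(-1550) = -81 - 10*(-20)*(-1550) = -81 + 200*(-1550) = -81 - 310000 = -310081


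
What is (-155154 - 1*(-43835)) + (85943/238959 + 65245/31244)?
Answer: -831093273636677/7466034996 ≈ -1.1132e+5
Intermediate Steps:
(-155154 - 1*(-43835)) + (85943/238959 + 65245/31244) = (-155154 + 43835) + (85943*(1/238959) + 65245*(1/31244)) = -111319 + (85943/238959 + 65245/31244) = -111319 + 18276083047/7466034996 = -831093273636677/7466034996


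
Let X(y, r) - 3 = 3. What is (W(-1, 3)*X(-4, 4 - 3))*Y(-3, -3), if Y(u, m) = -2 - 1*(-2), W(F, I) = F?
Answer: 0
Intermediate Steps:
X(y, r) = 6 (X(y, r) = 3 + 3 = 6)
Y(u, m) = 0 (Y(u, m) = -2 + 2 = 0)
(W(-1, 3)*X(-4, 4 - 3))*Y(-3, -3) = -1*6*0 = -6*0 = 0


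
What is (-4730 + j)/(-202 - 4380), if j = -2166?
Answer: 3448/2291 ≈ 1.5050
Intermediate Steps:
(-4730 + j)/(-202 - 4380) = (-4730 - 2166)/(-202 - 4380) = -6896/(-4582) = -6896*(-1/4582) = 3448/2291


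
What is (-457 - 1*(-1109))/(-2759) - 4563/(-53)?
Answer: 12554761/146227 ≈ 85.858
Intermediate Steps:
(-457 - 1*(-1109))/(-2759) - 4563/(-53) = (-457 + 1109)*(-1/2759) - 4563*(-1/53) = 652*(-1/2759) + 4563/53 = -652/2759 + 4563/53 = 12554761/146227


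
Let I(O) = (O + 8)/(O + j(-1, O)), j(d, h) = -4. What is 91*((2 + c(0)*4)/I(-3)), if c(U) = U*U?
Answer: -1274/5 ≈ -254.80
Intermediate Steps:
c(U) = U**2
I(O) = (8 + O)/(-4 + O) (I(O) = (O + 8)/(O - 4) = (8 + O)/(-4 + O))
91*((2 + c(0)*4)/I(-3)) = 91*((2 + 0**2*4)/(((8 - 3)/(-4 - 3)))) = 91*((2 + 0*4)/((5/(-7)))) = 91*((2 + 0)/((-1/7*5))) = 91*(2/(-5/7)) = 91*(2*(-7/5)) = 91*(-14/5) = -1274/5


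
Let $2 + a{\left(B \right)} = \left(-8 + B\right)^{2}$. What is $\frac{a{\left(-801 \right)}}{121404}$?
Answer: $\frac{654479}{121404} \approx 5.3909$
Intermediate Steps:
$a{\left(B \right)} = -2 + \left(-8 + B\right)^{2}$
$\frac{a{\left(-801 \right)}}{121404} = \frac{-2 + \left(-8 - 801\right)^{2}}{121404} = \left(-2 + \left(-809\right)^{2}\right) \frac{1}{121404} = \left(-2 + 654481\right) \frac{1}{121404} = 654479 \cdot \frac{1}{121404} = \frac{654479}{121404}$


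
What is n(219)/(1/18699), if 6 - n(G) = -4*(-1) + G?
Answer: -4057683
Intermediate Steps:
n(G) = 2 - G (n(G) = 6 - (-4*(-1) + G) = 6 - (4 + G) = 6 + (-4 - G) = 2 - G)
n(219)/(1/18699) = (2 - 1*219)/(1/18699) = (2 - 219)/(1/18699) = -217*18699 = -4057683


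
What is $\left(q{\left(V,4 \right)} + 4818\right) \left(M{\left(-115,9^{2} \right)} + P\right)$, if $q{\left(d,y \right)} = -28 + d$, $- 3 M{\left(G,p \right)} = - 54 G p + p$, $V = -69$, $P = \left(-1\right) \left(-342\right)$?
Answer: $-790082955$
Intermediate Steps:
$P = 342$
$M{\left(G,p \right)} = - \frac{p}{3} + 18 G p$ ($M{\left(G,p \right)} = - \frac{- 54 G p + p}{3} = - \frac{p - 54 G p}{3} = - \frac{p}{3} + 18 G p$)
$\left(q{\left(V,4 \right)} + 4818\right) \left(M{\left(-115,9^{2} \right)} + P\right) = \left(\left(-28 - 69\right) + 4818\right) \left(\frac{9^{2} \left(-1 + 54 \left(-115\right)\right)}{3} + 342\right) = \left(-97 + 4818\right) \left(\frac{1}{3} \cdot 81 \left(-1 - 6210\right) + 342\right) = 4721 \left(\frac{1}{3} \cdot 81 \left(-6211\right) + 342\right) = 4721 \left(-167697 + 342\right) = 4721 \left(-167355\right) = -790082955$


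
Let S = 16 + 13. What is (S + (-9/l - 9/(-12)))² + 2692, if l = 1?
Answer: 49961/16 ≈ 3122.6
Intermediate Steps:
S = 29
(S + (-9/l - 9/(-12)))² + 2692 = (29 + (-9/1 - 9/(-12)))² + 2692 = (29 + (-9*1 - 9*(-1/12)))² + 2692 = (29 + (-9 + ¾))² + 2692 = (29 - 33/4)² + 2692 = (83/4)² + 2692 = 6889/16 + 2692 = 49961/16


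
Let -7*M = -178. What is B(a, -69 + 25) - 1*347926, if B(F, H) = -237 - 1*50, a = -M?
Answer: -348213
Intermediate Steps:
M = 178/7 (M = -⅐*(-178) = 178/7 ≈ 25.429)
a = -178/7 (a = -1*178/7 = -178/7 ≈ -25.429)
B(F, H) = -287 (B(F, H) = -237 - 50 = -287)
B(a, -69 + 25) - 1*347926 = -287 - 1*347926 = -287 - 347926 = -348213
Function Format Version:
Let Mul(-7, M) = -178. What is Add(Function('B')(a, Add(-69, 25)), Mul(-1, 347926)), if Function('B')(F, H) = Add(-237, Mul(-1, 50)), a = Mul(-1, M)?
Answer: -348213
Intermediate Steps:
M = Rational(178, 7) (M = Mul(Rational(-1, 7), -178) = Rational(178, 7) ≈ 25.429)
a = Rational(-178, 7) (a = Mul(-1, Rational(178, 7)) = Rational(-178, 7) ≈ -25.429)
Function('B')(F, H) = -287 (Function('B')(F, H) = Add(-237, -50) = -287)
Add(Function('B')(a, Add(-69, 25)), Mul(-1, 347926)) = Add(-287, Mul(-1, 347926)) = Add(-287, -347926) = -348213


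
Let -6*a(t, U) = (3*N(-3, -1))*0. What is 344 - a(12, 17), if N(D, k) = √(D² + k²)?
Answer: 344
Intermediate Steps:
a(t, U) = 0 (a(t, U) = -3*√((-3)² + (-1)²)*0/6 = -3*√(9 + 1)*0/6 = -3*√10*0/6 = -⅙*0 = 0)
344 - a(12, 17) = 344 - 1*0 = 344 + 0 = 344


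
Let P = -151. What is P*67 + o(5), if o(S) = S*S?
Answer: -10092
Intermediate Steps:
o(S) = S**2
P*67 + o(5) = -151*67 + 5**2 = -10117 + 25 = -10092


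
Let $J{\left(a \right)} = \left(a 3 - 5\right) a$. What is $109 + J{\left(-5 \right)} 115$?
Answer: $11609$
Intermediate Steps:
$J{\left(a \right)} = a \left(-5 + 3 a\right)$ ($J{\left(a \right)} = \left(3 a - 5\right) a = \left(-5 + 3 a\right) a = a \left(-5 + 3 a\right)$)
$109 + J{\left(-5 \right)} 115 = 109 + - 5 \left(-5 + 3 \left(-5\right)\right) 115 = 109 + - 5 \left(-5 - 15\right) 115 = 109 + \left(-5\right) \left(-20\right) 115 = 109 + 100 \cdot 115 = 109 + 11500 = 11609$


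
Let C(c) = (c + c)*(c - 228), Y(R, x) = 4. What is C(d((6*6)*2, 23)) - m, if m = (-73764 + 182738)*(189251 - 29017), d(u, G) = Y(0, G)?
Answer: -17461341708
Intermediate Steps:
d(u, G) = 4
C(c) = 2*c*(-228 + c) (C(c) = (2*c)*(-228 + c) = 2*c*(-228 + c))
m = 17461339916 (m = 108974*160234 = 17461339916)
C(d((6*6)*2, 23)) - m = 2*4*(-228 + 4) - 1*17461339916 = 2*4*(-224) - 17461339916 = -1792 - 17461339916 = -17461341708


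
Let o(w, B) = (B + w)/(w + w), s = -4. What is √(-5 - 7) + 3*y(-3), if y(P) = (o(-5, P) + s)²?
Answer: 768/25 + 2*I*√3 ≈ 30.72 + 3.4641*I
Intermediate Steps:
o(w, B) = (B + w)/(2*w) (o(w, B) = (B + w)/((2*w)) = (B + w)*(1/(2*w)) = (B + w)/(2*w))
y(P) = (-7/2 - P/10)² (y(P) = ((½)*(P - 5)/(-5) - 4)² = ((½)*(-⅕)*(-5 + P) - 4)² = ((½ - P/10) - 4)² = (-7/2 - P/10)²)
√(-5 - 7) + 3*y(-3) = √(-5 - 7) + 3*((35 - 3)²/100) = √(-12) + 3*((1/100)*32²) = 2*I*√3 + 3*((1/100)*1024) = 2*I*√3 + 3*(256/25) = 2*I*√3 + 768/25 = 768/25 + 2*I*√3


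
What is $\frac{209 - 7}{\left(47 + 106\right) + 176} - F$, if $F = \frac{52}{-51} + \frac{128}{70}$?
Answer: $- \frac{16358}{83895} \approx -0.19498$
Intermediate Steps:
$F = \frac{1444}{1785}$ ($F = 52 \left(- \frac{1}{51}\right) + 128 \cdot \frac{1}{70} = - \frac{52}{51} + \frac{64}{35} = \frac{1444}{1785} \approx 0.80896$)
$\frac{209 - 7}{\left(47 + 106\right) + 176} - F = \frac{209 - 7}{\left(47 + 106\right) + 176} - \frac{1444}{1785} = \frac{202}{153 + 176} - \frac{1444}{1785} = \frac{202}{329} - \frac{1444}{1785} = - \frac{16358}{83895}$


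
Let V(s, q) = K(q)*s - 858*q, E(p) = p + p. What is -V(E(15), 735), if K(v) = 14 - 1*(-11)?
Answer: 629880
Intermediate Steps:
K(v) = 25 (K(v) = 14 + 11 = 25)
E(p) = 2*p
V(s, q) = -858*q + 25*s (V(s, q) = 25*s - 858*q = -858*q + 25*s)
-V(E(15), 735) = -(-858*735 + 25*(2*15)) = -(-630630 + 25*30) = -(-630630 + 750) = -1*(-629880) = 629880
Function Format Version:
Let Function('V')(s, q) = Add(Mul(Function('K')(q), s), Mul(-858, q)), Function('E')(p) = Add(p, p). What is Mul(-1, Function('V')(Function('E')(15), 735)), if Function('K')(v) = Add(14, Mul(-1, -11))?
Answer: 629880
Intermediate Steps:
Function('K')(v) = 25 (Function('K')(v) = Add(14, 11) = 25)
Function('E')(p) = Mul(2, p)
Function('V')(s, q) = Add(Mul(-858, q), Mul(25, s)) (Function('V')(s, q) = Add(Mul(25, s), Mul(-858, q)) = Add(Mul(-858, q), Mul(25, s)))
Mul(-1, Function('V')(Function('E')(15), 735)) = Mul(-1, Add(Mul(-858, 735), Mul(25, Mul(2, 15)))) = Mul(-1, Add(-630630, Mul(25, 30))) = Mul(-1, Add(-630630, 750)) = Mul(-1, -629880) = 629880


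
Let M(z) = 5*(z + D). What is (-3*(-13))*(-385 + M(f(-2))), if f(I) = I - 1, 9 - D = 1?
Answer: -14040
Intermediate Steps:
D = 8 (D = 9 - 1*1 = 9 - 1 = 8)
f(I) = -1 + I
M(z) = 40 + 5*z (M(z) = 5*(z + 8) = 5*(8 + z) = 40 + 5*z)
(-3*(-13))*(-385 + M(f(-2))) = (-3*(-13))*(-385 + (40 + 5*(-1 - 2))) = 39*(-385 + (40 + 5*(-3))) = 39*(-385 + (40 - 15)) = 39*(-385 + 25) = 39*(-360) = -14040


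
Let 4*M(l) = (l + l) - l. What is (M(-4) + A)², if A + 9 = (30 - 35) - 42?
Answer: 3249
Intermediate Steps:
M(l) = l/4 (M(l) = ((l + l) - l)/4 = (2*l - l)/4 = l/4)
A = -56 (A = -9 + ((30 - 35) - 42) = -9 + (-5 - 42) = -9 - 47 = -56)
(M(-4) + A)² = ((¼)*(-4) - 56)² = (-1 - 56)² = (-57)² = 3249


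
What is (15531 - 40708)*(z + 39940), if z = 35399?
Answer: -1896810003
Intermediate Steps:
(15531 - 40708)*(z + 39940) = (15531 - 40708)*(35399 + 39940) = -25177*75339 = -1896810003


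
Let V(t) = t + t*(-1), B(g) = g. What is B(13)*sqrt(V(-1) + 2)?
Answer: 13*sqrt(2) ≈ 18.385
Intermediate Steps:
V(t) = 0 (V(t) = t - t = 0)
B(13)*sqrt(V(-1) + 2) = 13*sqrt(0 + 2) = 13*sqrt(2)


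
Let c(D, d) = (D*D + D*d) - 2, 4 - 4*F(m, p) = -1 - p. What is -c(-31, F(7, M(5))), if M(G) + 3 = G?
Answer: -3619/4 ≈ -904.75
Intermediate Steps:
M(G) = -3 + G
F(m, p) = 5/4 + p/4 (F(m, p) = 1 - (-1 - p)/4 = 1 + (¼ + p/4) = 5/4 + p/4)
c(D, d) = -2 + D² + D*d (c(D, d) = (D² + D*d) - 2 = -2 + D² + D*d)
-c(-31, F(7, M(5))) = -(-2 + (-31)² - 31*(5/4 + (-3 + 5)/4)) = -(-2 + 961 - 31*(5/4 + (¼)*2)) = -(-2 + 961 - 31*(5/4 + ½)) = -(-2 + 961 - 31*7/4) = -(-2 + 961 - 217/4) = -1*3619/4 = -3619/4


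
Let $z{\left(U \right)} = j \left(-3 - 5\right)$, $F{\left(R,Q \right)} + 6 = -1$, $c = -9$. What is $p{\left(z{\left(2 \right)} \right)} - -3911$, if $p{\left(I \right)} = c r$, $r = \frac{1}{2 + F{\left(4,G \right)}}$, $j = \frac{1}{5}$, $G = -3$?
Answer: $\frac{19564}{5} \approx 3912.8$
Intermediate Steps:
$j = \frac{1}{5} \approx 0.2$
$F{\left(R,Q \right)} = -7$ ($F{\left(R,Q \right)} = -6 - 1 = -7$)
$r = - \frac{1}{5}$ ($r = \frac{1}{2 - 7} = \frac{1}{-5} = - \frac{1}{5} \approx -0.2$)
$z{\left(U \right)} = - \frac{8}{5}$ ($z{\left(U \right)} = \frac{-3 - 5}{5} = \frac{1}{5} \left(-8\right) = - \frac{8}{5}$)
$p{\left(I \right)} = \frac{9}{5}$ ($p{\left(I \right)} = \left(-9\right) \left(- \frac{1}{5}\right) = \frac{9}{5}$)
$p{\left(z{\left(2 \right)} \right)} - -3911 = \frac{9}{5} - -3911 = \frac{9}{5} + 3911 = \frac{19564}{5}$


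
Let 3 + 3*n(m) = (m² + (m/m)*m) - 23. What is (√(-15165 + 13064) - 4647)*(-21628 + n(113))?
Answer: 80591372 - 52028*I*√2101/3 ≈ 8.0591e+7 - 7.9493e+5*I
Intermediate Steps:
n(m) = -26/3 + m/3 + m²/3 (n(m) = -1 + ((m² + (m/m)*m) - 23)/3 = -1 + ((m² + 1*m) - 23)/3 = -1 + ((m² + m) - 23)/3 = -1 + ((m + m²) - 23)/3 = -1 + (-23 + m + m²)/3 = -1 + (-23/3 + m/3 + m²/3) = -26/3 + m/3 + m²/3)
(√(-15165 + 13064) - 4647)*(-21628 + n(113)) = (√(-15165 + 13064) - 4647)*(-21628 + (-26/3 + (⅓)*113 + (⅓)*113²)) = (√(-2101) - 4647)*(-21628 + (-26/3 + 113/3 + (⅓)*12769)) = (I*√2101 - 4647)*(-21628 + (-26/3 + 113/3 + 12769/3)) = (-4647 + I*√2101)*(-21628 + 12856/3) = (-4647 + I*√2101)*(-52028/3) = 80591372 - 52028*I*√2101/3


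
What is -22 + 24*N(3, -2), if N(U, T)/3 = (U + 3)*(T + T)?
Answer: -1750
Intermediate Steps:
N(U, T) = 6*T*(3 + U) (N(U, T) = 3*((U + 3)*(T + T)) = 3*((3 + U)*(2*T)) = 3*(2*T*(3 + U)) = 6*T*(3 + U))
-22 + 24*N(3, -2) = -22 + 24*(6*(-2)*(3 + 3)) = -22 + 24*(6*(-2)*6) = -22 + 24*(-72) = -22 - 1728 = -1750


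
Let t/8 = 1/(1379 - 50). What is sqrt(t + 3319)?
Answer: sqrt(5862164511)/1329 ≈ 57.611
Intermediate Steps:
t = 8/1329 (t = 8/(1379 - 50) = 8/1329 ≈ 0.0060196)
sqrt(t + 3319) = sqrt(8/1329 + 3319) = sqrt(4410959/1329) = sqrt(5862164511)/1329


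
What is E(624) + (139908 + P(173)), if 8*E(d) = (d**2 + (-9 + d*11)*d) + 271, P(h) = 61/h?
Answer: 1001053051/1384 ≈ 7.2330e+5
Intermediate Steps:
E(d) = 271/8 + d**2/8 + d*(-9 + 11*d)/8 (E(d) = ((d**2 + (-9 + d*11)*d) + 271)/8 = ((d**2 + (-9 + 11*d)*d) + 271)/8 = ((d**2 + d*(-9 + 11*d)) + 271)/8 = (271 + d**2 + d*(-9 + 11*d))/8 = 271/8 + d**2/8 + d*(-9 + 11*d)/8)
E(624) + (139908 + P(173)) = (271/8 - 9/8*624 + (3/2)*624**2) + (139908 + 61/173) = (271/8 - 702 + (3/2)*389376) + (139908 + 61*(1/173)) = (271/8 - 702 + 584064) + (139908 + 61/173) = 4667167/8 + 24204145/173 = 1001053051/1384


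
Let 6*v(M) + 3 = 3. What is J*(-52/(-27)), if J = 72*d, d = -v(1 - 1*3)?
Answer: 0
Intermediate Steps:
v(M) = 0 (v(M) = -½ + (⅙)*3 = -½ + ½ = 0)
d = 0 (d = -1*0 = 0)
J = 0 (J = 72*0 = 0)
J*(-52/(-27)) = 0*(-52/(-27)) = 0*(-52*(-1/27)) = 0*(52/27) = 0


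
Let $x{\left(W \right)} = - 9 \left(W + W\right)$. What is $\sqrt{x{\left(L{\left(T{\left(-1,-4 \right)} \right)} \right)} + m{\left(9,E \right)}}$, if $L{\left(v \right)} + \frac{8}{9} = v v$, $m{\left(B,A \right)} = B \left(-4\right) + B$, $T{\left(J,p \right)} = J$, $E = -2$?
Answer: $i \sqrt{29} \approx 5.3852 i$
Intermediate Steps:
$m{\left(B,A \right)} = - 3 B$ ($m{\left(B,A \right)} = - 4 B + B = - 3 B$)
$L{\left(v \right)} = - \frac{8}{9} + v^{2}$ ($L{\left(v \right)} = - \frac{8}{9} + v v = - \frac{8}{9} + v^{2}$)
$x{\left(W \right)} = - 18 W$ ($x{\left(W \right)} = - 9 \cdot 2 W = - 18 W$)
$\sqrt{x{\left(L{\left(T{\left(-1,-4 \right)} \right)} \right)} + m{\left(9,E \right)}} = \sqrt{- 18 \left(- \frac{8}{9} + \left(-1\right)^{2}\right) - 27} = \sqrt{- 18 \left(- \frac{8}{9} + 1\right) - 27} = \sqrt{\left(-18\right) \frac{1}{9} - 27} = \sqrt{-2 - 27} = \sqrt{-29} = i \sqrt{29}$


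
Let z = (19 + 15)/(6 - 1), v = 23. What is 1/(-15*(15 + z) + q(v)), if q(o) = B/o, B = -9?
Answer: -23/7530 ≈ -0.0030544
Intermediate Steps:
z = 34/5 ≈ 6.8000
q(o) = -9/o
1/(-15*(15 + z) + q(v)) = 1/(-15*(15 + 34/5) - 9/23) = 1/(-15*109/5 - 9*1/23) = 1/(-327 - 9/23) = 1/(-7530/23) = -23/7530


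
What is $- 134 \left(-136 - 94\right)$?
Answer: $30820$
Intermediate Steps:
$- 134 \left(-136 - 94\right) = \left(-134\right) \left(-230\right) = 30820$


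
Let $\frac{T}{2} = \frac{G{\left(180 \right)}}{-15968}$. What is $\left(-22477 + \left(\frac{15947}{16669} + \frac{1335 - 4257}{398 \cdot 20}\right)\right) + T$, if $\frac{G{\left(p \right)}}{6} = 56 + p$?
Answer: $- \frac{744086704412281}{33104967380} \approx -22477.0$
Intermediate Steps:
$G{\left(p \right)} = 336 + 6 p$ ($G{\left(p \right)} = 6 \left(56 + p\right) = 336 + 6 p$)
$T = - \frac{177}{998}$ ($T = 2 \frac{336 + 6 \cdot 180}{-15968} = 2 \left(336 + 1080\right) \left(- \frac{1}{15968}\right) = 2 \cdot 1416 \left(- \frac{1}{15968}\right) = 2 \left(- \frac{177}{1996}\right) = - \frac{177}{998} \approx -0.17735$)
$\left(-22477 + \left(\frac{15947}{16669} + \frac{1335 - 4257}{398 \cdot 20}\right)\right) + T = \left(-22477 + \left(\frac{15947}{16669} + \frac{1335 - 4257}{398 \cdot 20}\right)\right) - \frac{177}{998} = \left(-22477 + \left(15947 \cdot \frac{1}{16669} - \frac{2922}{7960}\right)\right) - \frac{177}{998} = \left(-22477 + \left(\frac{15947}{16669} - \frac{1461}{3980}\right)\right) - \frac{177}{998} = \left(-22477 + \frac{39115651}{66342620}\right) - \frac{177}{998} = - \frac{1491143954089}{66342620} - \frac{177}{998} = - \frac{744086704412281}{33104967380}$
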